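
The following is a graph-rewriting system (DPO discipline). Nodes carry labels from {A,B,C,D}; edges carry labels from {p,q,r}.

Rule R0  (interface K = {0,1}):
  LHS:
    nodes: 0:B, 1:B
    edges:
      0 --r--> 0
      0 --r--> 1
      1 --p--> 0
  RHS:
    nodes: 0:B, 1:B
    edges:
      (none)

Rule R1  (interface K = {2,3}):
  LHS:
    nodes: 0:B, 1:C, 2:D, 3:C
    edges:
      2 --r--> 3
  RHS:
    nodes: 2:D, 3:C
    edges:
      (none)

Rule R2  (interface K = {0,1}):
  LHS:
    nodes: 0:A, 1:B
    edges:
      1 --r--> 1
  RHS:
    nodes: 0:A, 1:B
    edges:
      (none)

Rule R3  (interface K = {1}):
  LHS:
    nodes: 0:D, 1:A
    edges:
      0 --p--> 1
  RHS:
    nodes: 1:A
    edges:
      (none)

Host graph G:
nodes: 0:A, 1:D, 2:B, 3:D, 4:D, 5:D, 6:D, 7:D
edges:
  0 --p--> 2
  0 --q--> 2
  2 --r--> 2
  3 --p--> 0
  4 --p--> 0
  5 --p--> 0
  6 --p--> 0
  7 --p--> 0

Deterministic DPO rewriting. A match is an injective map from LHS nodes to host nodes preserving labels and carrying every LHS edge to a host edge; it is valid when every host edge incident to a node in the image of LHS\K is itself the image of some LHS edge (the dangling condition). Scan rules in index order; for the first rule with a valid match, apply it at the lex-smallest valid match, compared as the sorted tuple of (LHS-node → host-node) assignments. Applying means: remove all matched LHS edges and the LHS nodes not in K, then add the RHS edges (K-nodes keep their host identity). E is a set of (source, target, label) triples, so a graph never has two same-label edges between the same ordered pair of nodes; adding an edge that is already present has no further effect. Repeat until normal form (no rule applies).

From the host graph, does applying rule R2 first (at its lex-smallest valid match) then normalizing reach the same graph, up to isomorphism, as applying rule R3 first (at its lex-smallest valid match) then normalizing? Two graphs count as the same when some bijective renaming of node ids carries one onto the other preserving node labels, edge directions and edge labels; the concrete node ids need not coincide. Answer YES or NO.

branch R2-first: apply at {0↦0, 1↦2} → |E|=7, then 5 more step(s) → NF |V|=3 |E|=2 V={0:A, 1:D, 2:B} E=0-p->2 0-q->2
branch R3-first: apply at {0↦3, 1↦0} → |E|=7, then 5 more step(s) → NF |V|=3 |E|=2 V={0:A, 1:D, 2:B} E=0-p->2 0-q->2
graphs isomorphic (equal up to label-preserving node renaming)

Answer: YES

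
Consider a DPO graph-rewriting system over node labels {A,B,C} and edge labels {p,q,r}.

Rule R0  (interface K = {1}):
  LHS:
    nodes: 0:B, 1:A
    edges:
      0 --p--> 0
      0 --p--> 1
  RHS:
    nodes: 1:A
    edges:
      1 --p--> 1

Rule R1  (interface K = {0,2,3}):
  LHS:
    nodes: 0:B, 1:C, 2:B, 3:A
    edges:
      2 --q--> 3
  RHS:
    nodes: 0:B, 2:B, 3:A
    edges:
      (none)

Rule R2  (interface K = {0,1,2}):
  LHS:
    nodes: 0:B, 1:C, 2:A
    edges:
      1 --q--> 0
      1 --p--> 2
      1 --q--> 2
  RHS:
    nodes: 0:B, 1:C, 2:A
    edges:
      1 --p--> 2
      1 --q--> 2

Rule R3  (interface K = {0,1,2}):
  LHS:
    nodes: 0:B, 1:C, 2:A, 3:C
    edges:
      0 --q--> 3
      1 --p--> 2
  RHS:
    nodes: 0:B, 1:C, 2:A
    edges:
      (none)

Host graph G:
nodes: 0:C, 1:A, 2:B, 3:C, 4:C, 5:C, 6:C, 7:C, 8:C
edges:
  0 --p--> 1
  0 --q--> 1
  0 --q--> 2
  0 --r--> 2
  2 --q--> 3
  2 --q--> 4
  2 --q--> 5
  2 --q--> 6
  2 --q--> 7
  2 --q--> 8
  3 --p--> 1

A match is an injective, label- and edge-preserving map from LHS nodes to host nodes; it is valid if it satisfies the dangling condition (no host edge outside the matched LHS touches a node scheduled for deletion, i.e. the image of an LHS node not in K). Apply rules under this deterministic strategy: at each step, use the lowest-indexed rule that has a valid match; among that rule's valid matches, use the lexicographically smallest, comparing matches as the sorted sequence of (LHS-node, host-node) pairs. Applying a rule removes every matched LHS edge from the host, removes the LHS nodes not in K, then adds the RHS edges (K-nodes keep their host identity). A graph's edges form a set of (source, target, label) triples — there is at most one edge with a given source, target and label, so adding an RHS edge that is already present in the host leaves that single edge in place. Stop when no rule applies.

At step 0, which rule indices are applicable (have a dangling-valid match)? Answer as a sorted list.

Answer: [R2,R3]

Steps:
R0: no valid match — LHS pattern not found
R1: no valid match — LHS pattern not found
R2: 1 valid match — {0↦2, 1↦0, 2↦1}
R3: 10 valid matches — {0↦2, 1↦0, 2↦1, 3↦4}, {0↦2, 1↦0, 2↦1, 3↦5}, {0↦2, 1↦0, 2↦1, 3↦6} (+7 more)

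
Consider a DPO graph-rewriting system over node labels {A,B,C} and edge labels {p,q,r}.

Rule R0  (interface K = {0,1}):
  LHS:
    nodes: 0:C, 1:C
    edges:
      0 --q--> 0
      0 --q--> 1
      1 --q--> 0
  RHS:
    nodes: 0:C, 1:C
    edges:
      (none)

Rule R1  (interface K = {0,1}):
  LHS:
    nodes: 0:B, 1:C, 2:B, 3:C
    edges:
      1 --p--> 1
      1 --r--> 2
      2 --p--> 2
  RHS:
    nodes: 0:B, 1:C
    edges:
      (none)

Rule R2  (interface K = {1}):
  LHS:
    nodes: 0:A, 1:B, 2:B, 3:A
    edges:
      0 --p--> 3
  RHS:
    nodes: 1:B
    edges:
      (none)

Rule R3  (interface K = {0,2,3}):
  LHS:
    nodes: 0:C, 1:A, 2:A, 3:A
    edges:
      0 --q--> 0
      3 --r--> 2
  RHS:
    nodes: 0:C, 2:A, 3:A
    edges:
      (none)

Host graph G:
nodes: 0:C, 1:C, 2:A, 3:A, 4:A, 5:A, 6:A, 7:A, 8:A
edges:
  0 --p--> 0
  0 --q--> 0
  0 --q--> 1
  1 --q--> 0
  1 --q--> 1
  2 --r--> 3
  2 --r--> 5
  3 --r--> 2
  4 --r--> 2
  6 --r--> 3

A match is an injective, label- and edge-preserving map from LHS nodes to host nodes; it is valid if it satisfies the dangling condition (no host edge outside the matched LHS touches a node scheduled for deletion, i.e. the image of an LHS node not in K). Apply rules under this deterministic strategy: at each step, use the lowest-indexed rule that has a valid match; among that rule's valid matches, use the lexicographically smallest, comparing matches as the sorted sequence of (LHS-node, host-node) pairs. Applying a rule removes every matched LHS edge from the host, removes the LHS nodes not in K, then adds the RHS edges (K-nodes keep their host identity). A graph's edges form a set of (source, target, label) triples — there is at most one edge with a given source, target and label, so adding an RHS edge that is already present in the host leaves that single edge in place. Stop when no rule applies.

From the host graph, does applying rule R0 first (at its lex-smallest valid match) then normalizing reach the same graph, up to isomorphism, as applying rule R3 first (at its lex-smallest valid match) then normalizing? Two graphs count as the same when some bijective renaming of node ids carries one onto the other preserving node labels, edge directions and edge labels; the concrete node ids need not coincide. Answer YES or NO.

branch R0-first: apply at {0↦0, 1↦1} → |E|=7, then 1 more step(s) → NF |V|=8 |E|=5 V={0:C, 1:C, 2:A, 3:A, 4:A, 5:A, 6:A, 8:A} E=0-p->0 2-r->3 2-r->5 4-r->2 6-r->3
branch R3-first: apply at {0↦0, 1↦7, 2↦2, 3↦3} → |E|=8, then 1 more step(s) → NF |V|=8 |E|=5 V={0:C, 1:C, 2:A, 3:A, 4:A, 5:A, 6:A, 8:A} E=0-p->0 2-r->3 2-r->5 4-r->2 6-r->3
graphs isomorphic (equal up to label-preserving node renaming)

Answer: YES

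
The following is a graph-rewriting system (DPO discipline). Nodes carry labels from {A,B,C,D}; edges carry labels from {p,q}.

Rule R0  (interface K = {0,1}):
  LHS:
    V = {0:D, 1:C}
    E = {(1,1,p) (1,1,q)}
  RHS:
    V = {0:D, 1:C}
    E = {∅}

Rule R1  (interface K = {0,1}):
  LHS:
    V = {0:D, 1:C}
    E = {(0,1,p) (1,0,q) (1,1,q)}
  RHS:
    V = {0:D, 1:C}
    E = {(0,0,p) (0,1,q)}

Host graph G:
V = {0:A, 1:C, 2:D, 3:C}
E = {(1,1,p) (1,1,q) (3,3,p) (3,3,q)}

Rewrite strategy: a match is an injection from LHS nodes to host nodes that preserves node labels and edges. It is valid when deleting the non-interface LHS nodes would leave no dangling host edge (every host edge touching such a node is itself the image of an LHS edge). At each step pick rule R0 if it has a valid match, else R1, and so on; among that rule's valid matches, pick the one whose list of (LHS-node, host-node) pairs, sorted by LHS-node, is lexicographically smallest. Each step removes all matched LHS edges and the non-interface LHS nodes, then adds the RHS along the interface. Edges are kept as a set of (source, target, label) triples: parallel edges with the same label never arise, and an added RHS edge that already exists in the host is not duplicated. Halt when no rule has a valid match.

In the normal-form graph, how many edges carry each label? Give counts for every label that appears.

initial: |V|=4 |E|=4  E = 1-p->1 1-q->1 3-p->3 3-q->3
step 1: apply R0 at {0↦2, 1↦1}  → |V|=4 |E|=2  E = 3-p->3 3-q->3
step 2: apply R0 at {0↦2, 1↦3}  → |V|=4 |E|=0  E = ∅
final graph: no rule applies after step 2
NF edges: []

Answer: (no edges)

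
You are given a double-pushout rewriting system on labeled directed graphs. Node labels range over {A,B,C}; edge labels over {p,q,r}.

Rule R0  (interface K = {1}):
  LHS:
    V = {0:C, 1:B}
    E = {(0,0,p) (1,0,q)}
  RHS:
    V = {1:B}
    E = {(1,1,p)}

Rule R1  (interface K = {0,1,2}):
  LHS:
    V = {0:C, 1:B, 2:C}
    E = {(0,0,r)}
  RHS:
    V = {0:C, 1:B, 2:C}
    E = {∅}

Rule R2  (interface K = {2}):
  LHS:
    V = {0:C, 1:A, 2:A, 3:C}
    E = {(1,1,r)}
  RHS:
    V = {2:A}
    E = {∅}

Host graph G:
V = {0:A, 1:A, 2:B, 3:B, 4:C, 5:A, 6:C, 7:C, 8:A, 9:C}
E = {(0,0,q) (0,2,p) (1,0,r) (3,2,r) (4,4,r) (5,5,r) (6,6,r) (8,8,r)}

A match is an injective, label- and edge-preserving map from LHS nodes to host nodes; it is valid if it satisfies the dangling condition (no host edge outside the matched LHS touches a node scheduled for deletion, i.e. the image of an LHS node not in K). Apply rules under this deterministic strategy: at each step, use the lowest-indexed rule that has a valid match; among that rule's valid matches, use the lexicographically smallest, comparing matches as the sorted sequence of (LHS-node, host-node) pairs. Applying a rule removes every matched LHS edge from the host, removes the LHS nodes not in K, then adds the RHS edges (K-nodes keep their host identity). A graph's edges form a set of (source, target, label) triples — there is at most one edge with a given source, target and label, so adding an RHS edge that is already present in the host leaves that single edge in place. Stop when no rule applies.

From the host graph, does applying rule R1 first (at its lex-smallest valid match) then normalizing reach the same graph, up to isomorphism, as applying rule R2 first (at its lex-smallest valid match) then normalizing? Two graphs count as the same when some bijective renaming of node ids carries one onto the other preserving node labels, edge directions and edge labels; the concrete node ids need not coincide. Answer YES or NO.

Answer: YES

Derivation:
branch R1-first: apply at {0↦4, 1↦2, 2↦6} → |E|=7, then 3 more step(s) → NF |V|=4 |E|=4 V={0:A, 1:A, 2:B, 3:B} E=0-q->0 0-p->2 1-r->0 3-r->2
branch R2-first: apply at {0↦7, 1↦5, 2↦0, 3↦9} → |E|=7, then 3 more step(s) → NF |V|=4 |E|=4 V={0:A, 1:A, 2:B, 3:B} E=0-q->0 0-p->2 1-r->0 3-r->2
graphs isomorphic (equal up to label-preserving node renaming)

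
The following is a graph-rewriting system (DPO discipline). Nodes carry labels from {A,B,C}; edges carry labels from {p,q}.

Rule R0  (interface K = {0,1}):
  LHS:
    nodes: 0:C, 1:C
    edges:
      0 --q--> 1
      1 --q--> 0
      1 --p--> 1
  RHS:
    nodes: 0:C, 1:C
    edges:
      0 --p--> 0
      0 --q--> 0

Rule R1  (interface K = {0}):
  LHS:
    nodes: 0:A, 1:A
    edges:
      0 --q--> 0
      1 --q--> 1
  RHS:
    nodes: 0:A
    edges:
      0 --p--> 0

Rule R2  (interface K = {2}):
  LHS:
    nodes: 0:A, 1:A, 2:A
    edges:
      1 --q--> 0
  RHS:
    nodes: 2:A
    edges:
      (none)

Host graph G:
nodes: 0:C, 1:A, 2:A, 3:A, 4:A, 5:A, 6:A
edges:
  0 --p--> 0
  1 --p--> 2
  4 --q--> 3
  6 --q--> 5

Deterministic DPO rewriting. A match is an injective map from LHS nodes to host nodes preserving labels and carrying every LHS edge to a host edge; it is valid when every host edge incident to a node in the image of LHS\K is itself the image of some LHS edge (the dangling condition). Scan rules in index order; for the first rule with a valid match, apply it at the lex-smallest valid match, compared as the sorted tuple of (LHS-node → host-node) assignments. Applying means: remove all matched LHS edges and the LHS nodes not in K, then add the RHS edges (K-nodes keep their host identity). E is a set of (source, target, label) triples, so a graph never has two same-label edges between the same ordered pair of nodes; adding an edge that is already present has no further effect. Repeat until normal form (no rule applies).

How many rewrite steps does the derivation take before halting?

Answer: 2

Derivation:
initial: |V|=7 |E|=4  E = 0-p->0 1-p->2 4-q->3 6-q->5
step 1: apply R2 at {0↦3, 1↦4, 2↦1}  → |V|=5 |E|=3  E = 0-p->0 1-p->2 6-q->5
step 2: apply R2 at {0↦5, 1↦6, 2↦1}  → |V|=3 |E|=2  E = 0-p->0 1-p->2
halt: no rule applies after step 2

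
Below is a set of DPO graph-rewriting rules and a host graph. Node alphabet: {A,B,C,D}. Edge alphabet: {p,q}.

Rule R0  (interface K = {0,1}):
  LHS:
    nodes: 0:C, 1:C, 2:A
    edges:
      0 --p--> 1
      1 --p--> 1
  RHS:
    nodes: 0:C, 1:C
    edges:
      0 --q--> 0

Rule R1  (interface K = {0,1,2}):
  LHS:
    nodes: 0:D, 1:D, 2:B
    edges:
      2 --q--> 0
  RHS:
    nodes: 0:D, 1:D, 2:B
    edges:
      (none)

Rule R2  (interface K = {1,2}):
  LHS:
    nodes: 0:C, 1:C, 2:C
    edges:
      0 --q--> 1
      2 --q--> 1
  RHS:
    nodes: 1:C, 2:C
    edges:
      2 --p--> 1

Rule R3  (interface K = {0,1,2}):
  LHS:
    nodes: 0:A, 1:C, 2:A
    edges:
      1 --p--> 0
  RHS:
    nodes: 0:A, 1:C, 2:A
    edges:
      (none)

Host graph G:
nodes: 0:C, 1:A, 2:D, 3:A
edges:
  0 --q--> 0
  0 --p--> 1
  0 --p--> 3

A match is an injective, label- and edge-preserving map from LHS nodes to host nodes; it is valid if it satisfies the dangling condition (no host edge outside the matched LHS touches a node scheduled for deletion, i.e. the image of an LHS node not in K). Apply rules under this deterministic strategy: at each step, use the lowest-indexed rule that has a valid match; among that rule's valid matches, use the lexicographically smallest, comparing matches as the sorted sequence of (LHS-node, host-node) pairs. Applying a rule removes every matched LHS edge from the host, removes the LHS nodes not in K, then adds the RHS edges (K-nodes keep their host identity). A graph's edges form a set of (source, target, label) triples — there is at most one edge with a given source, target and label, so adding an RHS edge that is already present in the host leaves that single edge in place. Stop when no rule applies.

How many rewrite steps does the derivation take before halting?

Answer: 2

Derivation:
start.  V:4 E:3  edges: 0-q->0 0-p->1 0-p->3
1. fire R3 via {0↦1, 1↦0, 2↦3}  →  V:4 E:2  edges: 0-q->0 0-p->3
2. fire R3 via {0↦3, 1↦0, 2↦1}  →  V:4 E:1  edges: 0-q->0
halt: no rule applies after step 2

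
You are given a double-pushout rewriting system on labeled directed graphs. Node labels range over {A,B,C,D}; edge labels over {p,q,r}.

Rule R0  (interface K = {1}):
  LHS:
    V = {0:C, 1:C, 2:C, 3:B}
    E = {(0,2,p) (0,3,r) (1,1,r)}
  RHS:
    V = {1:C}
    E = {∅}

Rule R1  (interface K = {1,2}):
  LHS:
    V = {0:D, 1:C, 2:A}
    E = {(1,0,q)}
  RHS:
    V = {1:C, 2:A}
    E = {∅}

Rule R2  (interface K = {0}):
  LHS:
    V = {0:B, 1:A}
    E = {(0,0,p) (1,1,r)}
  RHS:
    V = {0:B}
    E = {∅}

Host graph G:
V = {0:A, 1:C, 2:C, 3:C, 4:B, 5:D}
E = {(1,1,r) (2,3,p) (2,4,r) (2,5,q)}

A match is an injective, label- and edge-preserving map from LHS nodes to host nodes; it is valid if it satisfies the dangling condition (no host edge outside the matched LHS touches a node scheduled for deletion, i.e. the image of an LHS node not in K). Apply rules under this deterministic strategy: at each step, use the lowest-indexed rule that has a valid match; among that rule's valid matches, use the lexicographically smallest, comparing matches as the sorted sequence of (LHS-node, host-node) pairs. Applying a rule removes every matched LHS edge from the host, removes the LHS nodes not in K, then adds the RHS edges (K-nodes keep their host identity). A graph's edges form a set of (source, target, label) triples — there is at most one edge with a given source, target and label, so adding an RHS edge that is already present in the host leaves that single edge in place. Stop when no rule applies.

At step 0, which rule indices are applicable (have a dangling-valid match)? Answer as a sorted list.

Answer: [R1]

Rewrite trace:
R0: no valid match — 1 raw match, all fail dangling condition
R1: 1 valid match — {0↦5, 1↦2, 2↦0}
R2: no valid match — LHS pattern not found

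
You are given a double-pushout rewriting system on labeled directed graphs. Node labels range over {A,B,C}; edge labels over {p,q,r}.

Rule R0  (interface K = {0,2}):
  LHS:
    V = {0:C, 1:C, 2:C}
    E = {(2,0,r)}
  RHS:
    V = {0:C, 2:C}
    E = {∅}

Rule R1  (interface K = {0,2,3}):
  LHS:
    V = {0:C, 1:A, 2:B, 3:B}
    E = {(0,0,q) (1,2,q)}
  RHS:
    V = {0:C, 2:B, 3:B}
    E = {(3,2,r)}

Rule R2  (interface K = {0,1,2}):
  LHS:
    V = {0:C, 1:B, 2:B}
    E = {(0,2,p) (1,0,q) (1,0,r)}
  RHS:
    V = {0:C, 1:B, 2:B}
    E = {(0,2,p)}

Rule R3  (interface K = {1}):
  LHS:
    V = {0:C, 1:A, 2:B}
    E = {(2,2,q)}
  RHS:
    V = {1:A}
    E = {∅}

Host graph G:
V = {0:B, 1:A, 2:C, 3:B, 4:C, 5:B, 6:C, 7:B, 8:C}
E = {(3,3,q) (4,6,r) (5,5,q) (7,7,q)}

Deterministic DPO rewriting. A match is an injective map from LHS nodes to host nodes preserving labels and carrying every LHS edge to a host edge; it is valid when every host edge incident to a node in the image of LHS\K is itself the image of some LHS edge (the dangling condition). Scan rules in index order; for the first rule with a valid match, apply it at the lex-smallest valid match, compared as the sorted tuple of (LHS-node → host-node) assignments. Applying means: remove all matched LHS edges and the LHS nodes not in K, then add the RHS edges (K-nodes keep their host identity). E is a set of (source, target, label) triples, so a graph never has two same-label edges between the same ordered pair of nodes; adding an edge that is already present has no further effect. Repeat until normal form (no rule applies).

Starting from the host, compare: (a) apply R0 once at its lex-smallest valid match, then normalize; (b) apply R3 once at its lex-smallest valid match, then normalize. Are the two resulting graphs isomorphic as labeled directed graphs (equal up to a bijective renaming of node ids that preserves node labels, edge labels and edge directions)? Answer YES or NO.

Answer: YES

Steps:
branch R0-first: apply at {0↦6, 1↦2, 2↦4} → |E|=3, then 3 more step(s) → NF |V|=2 |E|=0 V={0:B, 1:A} E=∅
branch R3-first: apply at {0↦2, 1↦1, 2↦3} → |E|=3, then 3 more step(s) → NF |V|=2 |E|=0 V={0:B, 1:A} E=∅
graphs isomorphic (equal up to label-preserving node renaming)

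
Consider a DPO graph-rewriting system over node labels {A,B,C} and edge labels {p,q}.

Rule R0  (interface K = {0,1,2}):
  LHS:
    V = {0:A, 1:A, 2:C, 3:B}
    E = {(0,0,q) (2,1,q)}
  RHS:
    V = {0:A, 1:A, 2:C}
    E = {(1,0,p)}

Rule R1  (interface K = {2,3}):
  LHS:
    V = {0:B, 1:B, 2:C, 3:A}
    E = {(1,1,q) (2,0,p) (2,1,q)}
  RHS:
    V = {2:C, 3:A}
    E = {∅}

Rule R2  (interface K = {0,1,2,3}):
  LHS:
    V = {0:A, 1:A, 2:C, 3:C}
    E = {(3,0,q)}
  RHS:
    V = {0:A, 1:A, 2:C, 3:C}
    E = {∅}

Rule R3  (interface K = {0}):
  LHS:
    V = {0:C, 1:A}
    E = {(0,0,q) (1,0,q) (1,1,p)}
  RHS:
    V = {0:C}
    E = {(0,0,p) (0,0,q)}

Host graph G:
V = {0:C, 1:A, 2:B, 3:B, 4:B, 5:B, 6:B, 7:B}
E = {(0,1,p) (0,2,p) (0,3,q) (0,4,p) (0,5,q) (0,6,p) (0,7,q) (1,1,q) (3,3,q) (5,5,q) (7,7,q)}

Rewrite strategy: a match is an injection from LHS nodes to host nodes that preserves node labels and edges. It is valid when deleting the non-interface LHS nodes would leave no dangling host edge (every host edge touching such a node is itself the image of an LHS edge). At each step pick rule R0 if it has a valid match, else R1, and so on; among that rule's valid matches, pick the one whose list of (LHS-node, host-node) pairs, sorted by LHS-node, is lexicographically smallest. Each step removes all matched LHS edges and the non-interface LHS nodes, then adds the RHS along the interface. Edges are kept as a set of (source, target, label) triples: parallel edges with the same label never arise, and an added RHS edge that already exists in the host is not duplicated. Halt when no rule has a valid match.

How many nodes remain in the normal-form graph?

Answer: 2

Derivation:
start.  V:8 E:11  edges: 0-p->1 0-p->2 0-q->3 0-p->4 0-q->5 0-p->6 0-q->7 1-q->1 3-q->3 5-q->5 7-q->7
1. fire R1 via {0↦2, 1↦3, 2↦0, 3↦1}  →  V:6 E:8  edges: 0-p->1 0-p->4 0-q->5 0-p->6 0-q->7 1-q->1 5-q->5 7-q->7
2. fire R1 via {0↦4, 1↦5, 2↦0, 3↦1}  →  V:4 E:5  edges: 0-p->1 0-p->6 0-q->7 1-q->1 7-q->7
3. fire R1 via {0↦6, 1↦7, 2↦0, 3↦1}  →  V:2 E:2  edges: 0-p->1 1-q->1
final graph: no rule applies after step 3
NF nodes: {0:C, 1:A}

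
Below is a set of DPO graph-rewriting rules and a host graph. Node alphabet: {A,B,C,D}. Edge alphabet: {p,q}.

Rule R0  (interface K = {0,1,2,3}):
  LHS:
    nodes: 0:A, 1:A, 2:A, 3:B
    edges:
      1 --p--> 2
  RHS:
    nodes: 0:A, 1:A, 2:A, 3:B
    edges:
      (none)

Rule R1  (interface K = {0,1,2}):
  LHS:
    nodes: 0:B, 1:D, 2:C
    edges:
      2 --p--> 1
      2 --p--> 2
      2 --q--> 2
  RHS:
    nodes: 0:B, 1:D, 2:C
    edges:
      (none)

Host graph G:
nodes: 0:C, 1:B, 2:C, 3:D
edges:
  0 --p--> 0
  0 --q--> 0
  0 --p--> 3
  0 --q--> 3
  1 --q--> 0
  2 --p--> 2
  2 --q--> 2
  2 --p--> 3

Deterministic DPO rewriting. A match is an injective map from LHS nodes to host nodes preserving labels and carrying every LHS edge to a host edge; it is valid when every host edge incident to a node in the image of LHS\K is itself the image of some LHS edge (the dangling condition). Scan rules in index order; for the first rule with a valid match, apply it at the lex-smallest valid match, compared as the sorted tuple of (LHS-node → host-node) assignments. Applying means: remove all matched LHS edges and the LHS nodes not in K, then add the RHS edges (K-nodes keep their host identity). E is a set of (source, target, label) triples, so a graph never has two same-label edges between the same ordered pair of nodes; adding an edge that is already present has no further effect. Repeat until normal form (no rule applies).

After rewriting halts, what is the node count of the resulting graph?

start.  V:4 E:8  edges: 0-p->0 0-q->0 0-p->3 0-q->3 1-q->0 2-p->2 2-q->2 2-p->3
1. fire R1 via {0↦1, 1↦3, 2↦0}  →  V:4 E:5  edges: 0-q->3 1-q->0 2-p->2 2-q->2 2-p->3
2. fire R1 via {0↦1, 1↦3, 2↦2}  →  V:4 E:2  edges: 0-q->3 1-q->0
final graph: no rule applies after step 2
NF nodes: {0:C, 1:B, 2:C, 3:D}

Answer: 4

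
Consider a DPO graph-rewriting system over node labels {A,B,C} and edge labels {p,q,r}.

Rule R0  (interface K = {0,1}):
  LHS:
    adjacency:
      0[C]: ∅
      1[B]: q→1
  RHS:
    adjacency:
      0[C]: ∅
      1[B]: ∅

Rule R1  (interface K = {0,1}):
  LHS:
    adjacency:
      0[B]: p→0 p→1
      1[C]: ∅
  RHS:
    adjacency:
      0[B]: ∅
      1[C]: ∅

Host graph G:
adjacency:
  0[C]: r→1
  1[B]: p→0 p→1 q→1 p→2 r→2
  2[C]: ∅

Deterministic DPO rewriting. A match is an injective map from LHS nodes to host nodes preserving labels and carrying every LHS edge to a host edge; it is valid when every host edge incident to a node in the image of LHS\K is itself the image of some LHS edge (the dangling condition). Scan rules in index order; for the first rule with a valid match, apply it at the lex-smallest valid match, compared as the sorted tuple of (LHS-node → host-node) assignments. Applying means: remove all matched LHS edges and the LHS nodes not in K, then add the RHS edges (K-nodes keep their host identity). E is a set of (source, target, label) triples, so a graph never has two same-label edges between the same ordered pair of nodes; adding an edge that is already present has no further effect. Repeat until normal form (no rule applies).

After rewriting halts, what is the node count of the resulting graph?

Answer: 3

Steps:
initial: |V|=3 |E|=6  E = 0-r->1 1-p->0 1-p->1 1-q->1 1-p->2 1-r->2
step 1: apply R0 at {0↦0, 1↦1}  → |V|=3 |E|=5  E = 0-r->1 1-p->0 1-p->1 1-p->2 1-r->2
step 2: apply R1 at {0↦1, 1↦0}  → |V|=3 |E|=3  E = 0-r->1 1-p->2 1-r->2
final graph: no rule applies after step 2
NF nodes: {0:C, 1:B, 2:C}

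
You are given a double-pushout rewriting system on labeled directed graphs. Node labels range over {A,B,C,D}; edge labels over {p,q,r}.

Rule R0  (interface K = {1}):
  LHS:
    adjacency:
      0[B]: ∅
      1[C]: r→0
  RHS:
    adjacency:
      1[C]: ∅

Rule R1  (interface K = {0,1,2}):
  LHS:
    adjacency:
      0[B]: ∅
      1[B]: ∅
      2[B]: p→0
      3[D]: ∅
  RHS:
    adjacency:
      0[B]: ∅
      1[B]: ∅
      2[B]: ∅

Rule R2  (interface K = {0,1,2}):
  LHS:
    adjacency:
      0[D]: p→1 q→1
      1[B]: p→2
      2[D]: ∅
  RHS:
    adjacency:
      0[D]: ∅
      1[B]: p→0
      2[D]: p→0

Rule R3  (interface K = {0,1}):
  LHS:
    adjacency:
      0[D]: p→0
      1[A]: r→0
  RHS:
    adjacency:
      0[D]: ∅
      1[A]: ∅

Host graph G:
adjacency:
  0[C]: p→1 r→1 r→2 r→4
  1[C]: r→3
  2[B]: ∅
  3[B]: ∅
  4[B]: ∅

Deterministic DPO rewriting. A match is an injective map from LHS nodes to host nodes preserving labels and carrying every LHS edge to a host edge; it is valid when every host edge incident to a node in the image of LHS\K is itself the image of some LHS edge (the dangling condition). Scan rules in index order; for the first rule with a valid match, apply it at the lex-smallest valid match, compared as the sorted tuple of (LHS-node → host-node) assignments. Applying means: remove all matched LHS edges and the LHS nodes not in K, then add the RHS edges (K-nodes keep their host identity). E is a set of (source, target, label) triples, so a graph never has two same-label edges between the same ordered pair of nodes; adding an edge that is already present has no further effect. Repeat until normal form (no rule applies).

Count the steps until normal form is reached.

Answer: 3

Steps:
[0] host  ⇒  5 nodes, 5 edges  {0-p->1 0-r->1 0-r->2 0-r->4 1-r->3}
[1] R0 @ {0↦2, 1↦0}  ⇒  4 nodes, 4 edges  {0-p->1 0-r->1 0-r->4 1-r->3}
[2] R0 @ {0↦3, 1↦1}  ⇒  3 nodes, 3 edges  {0-p->1 0-r->1 0-r->4}
[3] R0 @ {0↦4, 1↦0}  ⇒  2 nodes, 2 edges  {0-p->1 0-r->1}
normal form: no rule applies after step 3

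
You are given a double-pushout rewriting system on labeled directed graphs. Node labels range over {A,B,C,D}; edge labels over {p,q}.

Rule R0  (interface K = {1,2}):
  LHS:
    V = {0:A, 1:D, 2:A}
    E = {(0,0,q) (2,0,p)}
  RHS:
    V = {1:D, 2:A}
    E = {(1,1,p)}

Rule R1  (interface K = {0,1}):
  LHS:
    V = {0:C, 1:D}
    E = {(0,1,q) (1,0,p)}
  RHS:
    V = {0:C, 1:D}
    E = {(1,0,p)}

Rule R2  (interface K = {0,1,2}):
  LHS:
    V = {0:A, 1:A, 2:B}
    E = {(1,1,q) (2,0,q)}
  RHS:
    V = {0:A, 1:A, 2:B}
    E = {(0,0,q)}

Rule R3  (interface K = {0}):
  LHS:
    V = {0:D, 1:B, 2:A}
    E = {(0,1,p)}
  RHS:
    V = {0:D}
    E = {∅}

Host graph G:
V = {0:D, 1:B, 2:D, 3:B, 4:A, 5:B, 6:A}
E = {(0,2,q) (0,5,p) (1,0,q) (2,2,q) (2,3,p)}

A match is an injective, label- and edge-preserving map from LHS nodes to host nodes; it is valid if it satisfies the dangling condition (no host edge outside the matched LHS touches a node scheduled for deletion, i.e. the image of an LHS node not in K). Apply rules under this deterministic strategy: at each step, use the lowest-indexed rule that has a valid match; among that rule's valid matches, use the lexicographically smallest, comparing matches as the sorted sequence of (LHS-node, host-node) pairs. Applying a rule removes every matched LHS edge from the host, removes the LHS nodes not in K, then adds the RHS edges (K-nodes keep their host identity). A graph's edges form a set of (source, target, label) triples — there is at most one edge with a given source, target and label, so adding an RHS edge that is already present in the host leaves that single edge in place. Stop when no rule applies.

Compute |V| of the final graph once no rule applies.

initial: |V|=7 |E|=5  E = 0-q->2 0-p->5 1-q->0 2-q->2 2-p->3
step 1: apply R3 at {0↦0, 1↦5, 2↦4}  → |V|=5 |E|=4  E = 0-q->2 1-q->0 2-q->2 2-p->3
step 2: apply R3 at {0↦2, 1↦3, 2↦6}  → |V|=3 |E|=3  E = 0-q->2 1-q->0 2-q->2
normal form: no rule applies after step 2
NF nodes: {0:D, 1:B, 2:D}

Answer: 3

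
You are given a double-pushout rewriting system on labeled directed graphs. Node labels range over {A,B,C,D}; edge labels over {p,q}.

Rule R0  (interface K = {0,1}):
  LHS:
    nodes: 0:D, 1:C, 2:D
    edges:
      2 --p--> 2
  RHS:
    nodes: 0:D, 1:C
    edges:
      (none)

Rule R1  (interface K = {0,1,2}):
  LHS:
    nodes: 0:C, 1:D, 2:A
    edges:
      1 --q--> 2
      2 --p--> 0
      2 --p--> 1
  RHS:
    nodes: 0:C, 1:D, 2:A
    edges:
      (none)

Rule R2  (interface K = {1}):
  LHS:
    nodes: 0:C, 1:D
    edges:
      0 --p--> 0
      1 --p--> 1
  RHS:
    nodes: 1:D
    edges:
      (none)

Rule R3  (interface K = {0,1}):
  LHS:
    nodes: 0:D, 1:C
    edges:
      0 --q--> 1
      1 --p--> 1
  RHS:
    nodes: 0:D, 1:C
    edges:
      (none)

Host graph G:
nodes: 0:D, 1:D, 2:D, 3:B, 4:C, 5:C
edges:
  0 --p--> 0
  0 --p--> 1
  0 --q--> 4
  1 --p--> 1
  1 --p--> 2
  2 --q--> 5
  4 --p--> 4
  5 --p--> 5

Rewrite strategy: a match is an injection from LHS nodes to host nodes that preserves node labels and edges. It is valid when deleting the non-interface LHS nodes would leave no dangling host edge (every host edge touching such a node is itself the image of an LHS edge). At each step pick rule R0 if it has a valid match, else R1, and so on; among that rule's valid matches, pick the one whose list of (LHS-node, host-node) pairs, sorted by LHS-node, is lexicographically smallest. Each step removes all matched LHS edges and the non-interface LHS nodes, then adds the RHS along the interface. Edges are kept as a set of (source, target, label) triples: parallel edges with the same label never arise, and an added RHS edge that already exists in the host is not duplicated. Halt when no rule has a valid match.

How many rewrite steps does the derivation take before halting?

initial: |V|=6 |E|=8  E = 0-p->0 0-p->1 0-q->4 1-p->1 1-p->2 2-q->5 4-p->4 5-p->5
step 1: apply R3 at {0↦0, 1↦4}  → |V|=6 |E|=6  E = 0-p->0 0-p->1 1-p->1 1-p->2 2-q->5 5-p->5
step 2: apply R3 at {0↦2, 1↦5}  → |V|=6 |E|=4  E = 0-p->0 0-p->1 1-p->1 1-p->2
halt: no rule applies after step 2

Answer: 2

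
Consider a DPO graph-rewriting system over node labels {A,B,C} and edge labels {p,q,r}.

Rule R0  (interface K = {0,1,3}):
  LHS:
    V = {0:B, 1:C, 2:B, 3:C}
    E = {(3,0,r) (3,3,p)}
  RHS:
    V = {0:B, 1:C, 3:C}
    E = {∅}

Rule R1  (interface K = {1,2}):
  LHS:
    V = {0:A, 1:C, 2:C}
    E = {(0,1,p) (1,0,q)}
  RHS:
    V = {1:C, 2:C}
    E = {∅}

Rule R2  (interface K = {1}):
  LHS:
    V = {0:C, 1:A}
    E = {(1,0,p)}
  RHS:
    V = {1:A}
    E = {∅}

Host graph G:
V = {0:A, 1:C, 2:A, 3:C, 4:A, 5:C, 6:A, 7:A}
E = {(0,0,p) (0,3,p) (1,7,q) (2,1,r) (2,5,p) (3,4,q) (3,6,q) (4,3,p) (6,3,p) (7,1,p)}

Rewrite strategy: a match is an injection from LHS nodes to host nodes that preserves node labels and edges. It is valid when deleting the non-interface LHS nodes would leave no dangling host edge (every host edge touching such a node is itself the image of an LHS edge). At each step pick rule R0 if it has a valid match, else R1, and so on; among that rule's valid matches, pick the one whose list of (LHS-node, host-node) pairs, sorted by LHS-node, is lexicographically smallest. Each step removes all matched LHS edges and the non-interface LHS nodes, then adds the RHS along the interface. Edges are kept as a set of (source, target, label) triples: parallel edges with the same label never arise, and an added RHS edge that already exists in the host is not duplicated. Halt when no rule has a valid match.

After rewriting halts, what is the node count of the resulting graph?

[0] host  ⇒  8 nodes, 10 edges  {0-p->0 0-p->3 1-q->7 2-r->1 2-p->5 3-q->4 3-q->6 4-p->3 6-p->3 7-p->1}
[1] R1 @ {0↦4, 1↦3, 2↦1}  ⇒  7 nodes, 8 edges  {0-p->0 0-p->3 1-q->7 2-r->1 2-p->5 3-q->6 6-p->3 7-p->1}
[2] R1 @ {0↦6, 1↦3, 2↦1}  ⇒  6 nodes, 6 edges  {0-p->0 0-p->3 1-q->7 2-r->1 2-p->5 7-p->1}
[3] R1 @ {0↦7, 1↦1, 2↦3}  ⇒  5 nodes, 4 edges  {0-p->0 0-p->3 2-r->1 2-p->5}
[4] R2 @ {0↦3, 1↦0}  ⇒  4 nodes, 3 edges  {0-p->0 2-r->1 2-p->5}
[5] R2 @ {0↦5, 1↦2}  ⇒  3 nodes, 2 edges  {0-p->0 2-r->1}
final graph: no rule applies after step 5
NF nodes: {0:A, 1:C, 2:A}

Answer: 3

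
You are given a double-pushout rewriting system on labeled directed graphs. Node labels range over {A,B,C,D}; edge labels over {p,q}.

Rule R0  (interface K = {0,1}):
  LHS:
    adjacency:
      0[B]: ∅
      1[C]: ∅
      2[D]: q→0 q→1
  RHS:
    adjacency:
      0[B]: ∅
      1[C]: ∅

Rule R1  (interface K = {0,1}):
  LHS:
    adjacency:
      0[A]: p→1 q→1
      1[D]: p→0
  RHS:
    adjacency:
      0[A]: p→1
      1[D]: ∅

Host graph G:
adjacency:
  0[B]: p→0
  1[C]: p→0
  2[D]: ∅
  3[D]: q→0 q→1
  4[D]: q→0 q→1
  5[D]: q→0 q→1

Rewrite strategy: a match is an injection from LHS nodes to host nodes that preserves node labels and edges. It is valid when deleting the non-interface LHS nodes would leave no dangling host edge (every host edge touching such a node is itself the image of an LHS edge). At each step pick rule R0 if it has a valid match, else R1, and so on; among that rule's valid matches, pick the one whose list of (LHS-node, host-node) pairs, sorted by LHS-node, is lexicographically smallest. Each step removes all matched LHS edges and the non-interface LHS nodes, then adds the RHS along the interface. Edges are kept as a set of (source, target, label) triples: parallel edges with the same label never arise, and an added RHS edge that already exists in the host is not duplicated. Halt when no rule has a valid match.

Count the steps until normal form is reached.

Answer: 3

Steps:
start.  V:6 E:8  edges: 0-p->0 1-p->0 3-q->0 3-q->1 4-q->0 4-q->1 5-q->0 5-q->1
1. fire R0 via {0↦0, 1↦1, 2↦3}  →  V:5 E:6  edges: 0-p->0 1-p->0 4-q->0 4-q->1 5-q->0 5-q->1
2. fire R0 via {0↦0, 1↦1, 2↦4}  →  V:4 E:4  edges: 0-p->0 1-p->0 5-q->0 5-q->1
3. fire R0 via {0↦0, 1↦1, 2↦5}  →  V:3 E:2  edges: 0-p->0 1-p->0
halt: no rule applies after step 3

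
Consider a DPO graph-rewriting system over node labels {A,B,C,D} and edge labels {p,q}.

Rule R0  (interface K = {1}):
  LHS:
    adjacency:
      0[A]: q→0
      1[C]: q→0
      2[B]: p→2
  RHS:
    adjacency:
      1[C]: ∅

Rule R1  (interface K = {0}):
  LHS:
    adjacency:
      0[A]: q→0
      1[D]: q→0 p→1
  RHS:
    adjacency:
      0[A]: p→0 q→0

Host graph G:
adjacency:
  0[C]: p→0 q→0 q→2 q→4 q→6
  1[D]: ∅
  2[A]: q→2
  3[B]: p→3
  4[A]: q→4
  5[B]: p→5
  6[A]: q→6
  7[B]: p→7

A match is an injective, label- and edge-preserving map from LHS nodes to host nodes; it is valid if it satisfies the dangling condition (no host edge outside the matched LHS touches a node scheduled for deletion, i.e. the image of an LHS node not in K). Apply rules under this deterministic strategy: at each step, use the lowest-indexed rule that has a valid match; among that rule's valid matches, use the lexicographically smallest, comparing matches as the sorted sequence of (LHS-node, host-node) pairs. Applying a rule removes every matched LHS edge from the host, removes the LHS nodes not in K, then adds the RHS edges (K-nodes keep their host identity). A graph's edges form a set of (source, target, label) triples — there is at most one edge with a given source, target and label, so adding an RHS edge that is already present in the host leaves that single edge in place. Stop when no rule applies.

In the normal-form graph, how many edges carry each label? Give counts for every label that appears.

Answer: p:1 q:1

Rewrite trace:
start.  V:8 E:11  edges: 0-p->0 0-q->0 0-q->2 0-q->4 0-q->6 2-q->2 3-p->3 4-q->4 5-p->5 6-q->6 7-p->7
1. fire R0 via {0↦2, 1↦0, 2↦3}  →  V:6 E:8  edges: 0-p->0 0-q->0 0-q->4 0-q->6 4-q->4 5-p->5 6-q->6 7-p->7
2. fire R0 via {0↦4, 1↦0, 2↦5}  →  V:4 E:5  edges: 0-p->0 0-q->0 0-q->6 6-q->6 7-p->7
3. fire R0 via {0↦6, 1↦0, 2↦7}  →  V:2 E:2  edges: 0-p->0 0-q->0
halt: no rule applies after step 3
NF edges: [(0, 0, 'p'), (0, 0, 'q')]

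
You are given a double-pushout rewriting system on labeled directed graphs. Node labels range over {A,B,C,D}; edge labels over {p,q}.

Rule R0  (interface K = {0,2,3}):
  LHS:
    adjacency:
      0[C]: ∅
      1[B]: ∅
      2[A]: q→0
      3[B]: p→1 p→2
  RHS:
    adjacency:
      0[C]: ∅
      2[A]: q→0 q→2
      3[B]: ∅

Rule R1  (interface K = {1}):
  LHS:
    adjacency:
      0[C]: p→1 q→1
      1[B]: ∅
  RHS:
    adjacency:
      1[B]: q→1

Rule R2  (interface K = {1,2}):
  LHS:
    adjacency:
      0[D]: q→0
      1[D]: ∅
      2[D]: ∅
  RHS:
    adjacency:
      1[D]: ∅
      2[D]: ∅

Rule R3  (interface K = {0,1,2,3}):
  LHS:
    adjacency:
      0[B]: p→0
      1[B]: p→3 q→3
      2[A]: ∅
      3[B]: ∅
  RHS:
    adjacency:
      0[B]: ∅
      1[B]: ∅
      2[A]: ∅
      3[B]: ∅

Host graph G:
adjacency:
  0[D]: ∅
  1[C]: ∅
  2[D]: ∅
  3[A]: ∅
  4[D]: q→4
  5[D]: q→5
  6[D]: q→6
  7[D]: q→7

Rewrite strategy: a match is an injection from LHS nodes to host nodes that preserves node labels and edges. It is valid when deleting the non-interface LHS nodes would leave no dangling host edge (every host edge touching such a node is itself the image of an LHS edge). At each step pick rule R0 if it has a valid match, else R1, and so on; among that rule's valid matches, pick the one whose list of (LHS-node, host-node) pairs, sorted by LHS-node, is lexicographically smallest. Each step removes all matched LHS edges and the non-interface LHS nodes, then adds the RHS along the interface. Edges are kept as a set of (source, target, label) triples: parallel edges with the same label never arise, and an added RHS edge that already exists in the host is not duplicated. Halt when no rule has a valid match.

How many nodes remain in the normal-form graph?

[0] host  ⇒  8 nodes, 4 edges  {4-q->4 5-q->5 6-q->6 7-q->7}
[1] R2 @ {0↦4, 1↦0, 2↦2}  ⇒  7 nodes, 3 edges  {5-q->5 6-q->6 7-q->7}
[2] R2 @ {0↦5, 1↦0, 2↦2}  ⇒  6 nodes, 2 edges  {6-q->6 7-q->7}
[3] R2 @ {0↦6, 1↦0, 2↦2}  ⇒  5 nodes, 1 edges  {7-q->7}
[4] R2 @ {0↦7, 1↦0, 2↦2}  ⇒  4 nodes, 0 edges  {∅}
final graph: no rule applies after step 4
NF nodes: {0:D, 1:C, 2:D, 3:A}

Answer: 4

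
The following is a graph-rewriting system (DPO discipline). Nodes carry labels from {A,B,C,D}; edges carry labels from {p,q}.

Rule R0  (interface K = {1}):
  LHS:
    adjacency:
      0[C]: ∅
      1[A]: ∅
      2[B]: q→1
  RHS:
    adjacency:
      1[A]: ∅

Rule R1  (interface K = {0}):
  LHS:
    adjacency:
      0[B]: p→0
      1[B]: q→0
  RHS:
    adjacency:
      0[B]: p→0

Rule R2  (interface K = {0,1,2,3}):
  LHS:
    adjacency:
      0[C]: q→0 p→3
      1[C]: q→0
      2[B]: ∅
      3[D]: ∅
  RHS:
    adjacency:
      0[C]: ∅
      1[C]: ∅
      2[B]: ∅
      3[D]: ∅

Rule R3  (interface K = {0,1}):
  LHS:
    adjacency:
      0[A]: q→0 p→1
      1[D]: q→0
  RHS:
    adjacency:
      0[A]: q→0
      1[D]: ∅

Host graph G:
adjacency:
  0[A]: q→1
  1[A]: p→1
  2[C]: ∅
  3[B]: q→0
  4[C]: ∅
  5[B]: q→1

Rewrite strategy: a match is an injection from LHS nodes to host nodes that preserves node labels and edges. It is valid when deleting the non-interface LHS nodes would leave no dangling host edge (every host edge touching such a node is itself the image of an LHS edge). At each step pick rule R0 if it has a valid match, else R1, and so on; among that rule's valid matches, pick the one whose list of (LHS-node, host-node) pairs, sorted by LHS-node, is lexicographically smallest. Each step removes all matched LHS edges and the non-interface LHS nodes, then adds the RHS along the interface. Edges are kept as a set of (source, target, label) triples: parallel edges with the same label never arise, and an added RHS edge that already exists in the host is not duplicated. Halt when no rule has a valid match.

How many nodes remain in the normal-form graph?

Answer: 2

Steps:
initial: |V|=6 |E|=4  E = 0-q->1 1-p->1 3-q->0 5-q->1
step 1: apply R0 at {0↦2, 1↦0, 2↦3}  → |V|=4 |E|=3  E = 0-q->1 1-p->1 5-q->1
step 2: apply R0 at {0↦4, 1↦1, 2↦5}  → |V|=2 |E|=2  E = 0-q->1 1-p->1
normal form: no rule applies after step 2
NF nodes: {0:A, 1:A}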